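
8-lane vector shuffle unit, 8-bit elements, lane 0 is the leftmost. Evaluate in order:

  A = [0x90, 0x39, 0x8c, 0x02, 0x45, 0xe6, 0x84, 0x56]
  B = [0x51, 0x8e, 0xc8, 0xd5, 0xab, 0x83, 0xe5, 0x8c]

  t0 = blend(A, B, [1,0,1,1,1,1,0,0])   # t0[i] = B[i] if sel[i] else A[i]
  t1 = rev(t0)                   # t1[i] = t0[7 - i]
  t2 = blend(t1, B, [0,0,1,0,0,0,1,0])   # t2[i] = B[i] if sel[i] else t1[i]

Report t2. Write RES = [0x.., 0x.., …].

RES = [ 0x56  0x84  0xc8  0xab  0xd5  0xc8  0xe5  0x51 ]

t0 = [0x51, 0x39, 0xc8, 0xd5, 0xab, 0x83, 0x84, 0x56]
t1 = [0x56, 0x84, 0x83, 0xab, 0xd5, 0xc8, 0x39, 0x51]
t2 = [0x56, 0x84, 0xc8, 0xab, 0xd5, 0xc8, 0xe5, 0x51]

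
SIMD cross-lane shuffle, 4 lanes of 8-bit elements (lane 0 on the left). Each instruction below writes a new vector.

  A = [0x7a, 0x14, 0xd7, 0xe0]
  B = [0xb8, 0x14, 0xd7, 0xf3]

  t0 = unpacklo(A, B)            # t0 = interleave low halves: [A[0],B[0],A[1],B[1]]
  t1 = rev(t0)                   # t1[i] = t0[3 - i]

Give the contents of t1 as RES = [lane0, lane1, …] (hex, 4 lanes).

RES = [ 0x14  0x14  0xb8  0x7a ]

  t0: 7a b8 14 14
  t1: 14 14 b8 7a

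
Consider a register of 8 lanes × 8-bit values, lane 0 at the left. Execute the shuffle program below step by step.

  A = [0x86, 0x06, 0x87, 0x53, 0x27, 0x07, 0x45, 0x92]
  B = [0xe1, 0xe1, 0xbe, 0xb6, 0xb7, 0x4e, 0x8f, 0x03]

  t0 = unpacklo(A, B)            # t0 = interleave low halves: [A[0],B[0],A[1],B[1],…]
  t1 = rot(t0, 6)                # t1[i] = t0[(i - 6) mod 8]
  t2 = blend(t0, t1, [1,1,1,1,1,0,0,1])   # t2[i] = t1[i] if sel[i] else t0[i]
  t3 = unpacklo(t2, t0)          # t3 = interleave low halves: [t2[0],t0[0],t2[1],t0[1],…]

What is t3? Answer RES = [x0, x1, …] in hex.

→ t0 |86|e1|06|e1|87|be|53|b6|
→ t1 |06|e1|87|be|53|b6|86|e1|
→ t2 |06|e1|87|be|53|be|53|e1|
→ t3 |06|86|e1|e1|87|06|be|e1|

RES = [ 0x06  0x86  0xe1  0xe1  0x87  0x06  0xbe  0xe1 ]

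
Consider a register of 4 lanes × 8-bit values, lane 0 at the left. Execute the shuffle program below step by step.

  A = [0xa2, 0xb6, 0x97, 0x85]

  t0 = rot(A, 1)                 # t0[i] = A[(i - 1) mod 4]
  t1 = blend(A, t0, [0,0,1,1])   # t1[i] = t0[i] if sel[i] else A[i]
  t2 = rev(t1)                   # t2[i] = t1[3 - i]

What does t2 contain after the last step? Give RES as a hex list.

RES = [0x97, 0xb6, 0xb6, 0xa2]

  t0: 85 a2 b6 97
  t1: a2 b6 b6 97
  t2: 97 b6 b6 a2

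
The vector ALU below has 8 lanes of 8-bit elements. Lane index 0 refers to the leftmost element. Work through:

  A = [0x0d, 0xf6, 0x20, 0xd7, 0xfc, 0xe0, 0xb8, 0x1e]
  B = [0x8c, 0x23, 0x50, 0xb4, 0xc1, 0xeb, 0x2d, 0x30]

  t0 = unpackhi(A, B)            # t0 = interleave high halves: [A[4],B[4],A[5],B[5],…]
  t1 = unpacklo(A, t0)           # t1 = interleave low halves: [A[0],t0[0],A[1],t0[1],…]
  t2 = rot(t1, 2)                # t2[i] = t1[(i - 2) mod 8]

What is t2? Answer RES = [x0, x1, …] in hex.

RES = [0xd7, 0xeb, 0x0d, 0xfc, 0xf6, 0xc1, 0x20, 0xe0]

  t0: fc c1 e0 eb b8 2d 1e 30
  t1: 0d fc f6 c1 20 e0 d7 eb
  t2: d7 eb 0d fc f6 c1 20 e0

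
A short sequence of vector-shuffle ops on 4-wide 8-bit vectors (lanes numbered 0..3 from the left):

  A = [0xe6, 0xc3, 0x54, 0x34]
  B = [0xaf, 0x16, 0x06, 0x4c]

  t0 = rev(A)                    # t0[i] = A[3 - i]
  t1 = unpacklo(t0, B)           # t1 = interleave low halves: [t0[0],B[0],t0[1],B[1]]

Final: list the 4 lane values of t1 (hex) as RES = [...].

  t0: 34 54 c3 e6
  t1: 34 af 54 16

RES = [ 0x34  0xaf  0x54  0x16 ]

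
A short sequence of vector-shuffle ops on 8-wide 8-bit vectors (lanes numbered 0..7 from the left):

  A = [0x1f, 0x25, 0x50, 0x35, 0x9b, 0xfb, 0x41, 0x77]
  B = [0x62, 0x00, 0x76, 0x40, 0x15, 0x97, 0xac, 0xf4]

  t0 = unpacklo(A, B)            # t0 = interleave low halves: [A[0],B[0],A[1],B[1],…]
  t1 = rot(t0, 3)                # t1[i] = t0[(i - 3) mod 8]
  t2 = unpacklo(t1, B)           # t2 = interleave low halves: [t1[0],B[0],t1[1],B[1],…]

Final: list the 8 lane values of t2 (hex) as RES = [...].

t0 = [0x1f, 0x62, 0x25, 0x00, 0x50, 0x76, 0x35, 0x40]
t1 = [0x76, 0x35, 0x40, 0x1f, 0x62, 0x25, 0x00, 0x50]
t2 = [0x76, 0x62, 0x35, 0x00, 0x40, 0x76, 0x1f, 0x40]

RES = [ 0x76  0x62  0x35  0x00  0x40  0x76  0x1f  0x40 ]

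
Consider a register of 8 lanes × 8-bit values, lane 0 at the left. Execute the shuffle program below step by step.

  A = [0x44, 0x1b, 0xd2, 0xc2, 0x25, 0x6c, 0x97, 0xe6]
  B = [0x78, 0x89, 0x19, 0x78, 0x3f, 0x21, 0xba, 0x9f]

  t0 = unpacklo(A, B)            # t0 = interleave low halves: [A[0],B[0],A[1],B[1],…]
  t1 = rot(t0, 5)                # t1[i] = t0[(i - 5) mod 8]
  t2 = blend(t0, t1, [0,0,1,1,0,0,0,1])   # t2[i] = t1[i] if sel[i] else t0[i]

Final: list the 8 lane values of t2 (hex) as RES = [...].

RES = [0x44, 0x78, 0x19, 0xc2, 0xd2, 0x19, 0xc2, 0x1b]

  t0: 44 78 1b 89 d2 19 c2 78
  t1: 89 d2 19 c2 78 44 78 1b
  t2: 44 78 19 c2 d2 19 c2 1b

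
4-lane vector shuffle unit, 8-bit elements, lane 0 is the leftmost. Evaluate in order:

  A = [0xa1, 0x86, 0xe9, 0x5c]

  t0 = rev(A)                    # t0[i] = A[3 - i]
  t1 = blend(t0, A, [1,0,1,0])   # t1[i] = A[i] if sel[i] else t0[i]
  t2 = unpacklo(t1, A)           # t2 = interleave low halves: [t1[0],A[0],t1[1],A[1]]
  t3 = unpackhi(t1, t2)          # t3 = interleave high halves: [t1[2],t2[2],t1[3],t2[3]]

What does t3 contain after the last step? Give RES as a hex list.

  t0: 5c e9 86 a1
  t1: a1 e9 e9 a1
  t2: a1 a1 e9 86
  t3: e9 e9 a1 86

RES = [ 0xe9  0xe9  0xa1  0x86 ]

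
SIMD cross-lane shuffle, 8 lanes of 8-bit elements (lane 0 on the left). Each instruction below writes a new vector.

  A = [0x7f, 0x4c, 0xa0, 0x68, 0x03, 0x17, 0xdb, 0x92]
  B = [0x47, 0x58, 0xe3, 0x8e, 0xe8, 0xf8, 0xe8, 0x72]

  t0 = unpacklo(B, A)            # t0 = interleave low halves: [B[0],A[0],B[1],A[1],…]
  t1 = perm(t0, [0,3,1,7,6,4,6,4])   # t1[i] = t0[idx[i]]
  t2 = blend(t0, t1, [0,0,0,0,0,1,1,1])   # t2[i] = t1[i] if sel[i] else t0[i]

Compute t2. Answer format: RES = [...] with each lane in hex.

RES = [0x47, 0x7f, 0x58, 0x4c, 0xe3, 0xe3, 0x8e, 0xe3]

t0 = [0x47, 0x7f, 0x58, 0x4c, 0xe3, 0xa0, 0x8e, 0x68]
t1 = [0x47, 0x4c, 0x7f, 0x68, 0x8e, 0xe3, 0x8e, 0xe3]
t2 = [0x47, 0x7f, 0x58, 0x4c, 0xe3, 0xe3, 0x8e, 0xe3]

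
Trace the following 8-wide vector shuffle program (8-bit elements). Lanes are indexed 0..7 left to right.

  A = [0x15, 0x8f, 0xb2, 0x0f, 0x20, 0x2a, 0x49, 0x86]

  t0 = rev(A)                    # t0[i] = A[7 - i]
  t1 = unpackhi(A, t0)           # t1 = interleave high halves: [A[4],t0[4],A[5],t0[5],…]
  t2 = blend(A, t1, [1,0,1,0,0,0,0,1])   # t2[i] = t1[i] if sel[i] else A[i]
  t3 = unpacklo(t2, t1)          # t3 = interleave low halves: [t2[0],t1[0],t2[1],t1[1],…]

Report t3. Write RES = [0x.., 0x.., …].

t0 = [0x86, 0x49, 0x2a, 0x20, 0x0f, 0xb2, 0x8f, 0x15]
t1 = [0x20, 0x0f, 0x2a, 0xb2, 0x49, 0x8f, 0x86, 0x15]
t2 = [0x20, 0x8f, 0x2a, 0x0f, 0x20, 0x2a, 0x49, 0x15]
t3 = [0x20, 0x20, 0x8f, 0x0f, 0x2a, 0x2a, 0x0f, 0xb2]

RES = [ 0x20  0x20  0x8f  0x0f  0x2a  0x2a  0x0f  0xb2 ]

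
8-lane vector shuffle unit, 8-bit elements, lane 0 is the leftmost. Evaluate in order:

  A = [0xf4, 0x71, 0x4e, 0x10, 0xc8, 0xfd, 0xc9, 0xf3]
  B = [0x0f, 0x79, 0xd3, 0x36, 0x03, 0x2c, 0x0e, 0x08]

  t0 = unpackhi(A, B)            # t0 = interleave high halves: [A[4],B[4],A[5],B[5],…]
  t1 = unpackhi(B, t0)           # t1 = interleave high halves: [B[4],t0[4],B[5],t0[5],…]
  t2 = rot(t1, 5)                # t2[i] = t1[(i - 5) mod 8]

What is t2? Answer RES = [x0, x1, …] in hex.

RES = [0x0e, 0x0e, 0xf3, 0x08, 0x08, 0x03, 0xc9, 0x2c]

t0 = [0xc8, 0x03, 0xfd, 0x2c, 0xc9, 0x0e, 0xf3, 0x08]
t1 = [0x03, 0xc9, 0x2c, 0x0e, 0x0e, 0xf3, 0x08, 0x08]
t2 = [0x0e, 0x0e, 0xf3, 0x08, 0x08, 0x03, 0xc9, 0x2c]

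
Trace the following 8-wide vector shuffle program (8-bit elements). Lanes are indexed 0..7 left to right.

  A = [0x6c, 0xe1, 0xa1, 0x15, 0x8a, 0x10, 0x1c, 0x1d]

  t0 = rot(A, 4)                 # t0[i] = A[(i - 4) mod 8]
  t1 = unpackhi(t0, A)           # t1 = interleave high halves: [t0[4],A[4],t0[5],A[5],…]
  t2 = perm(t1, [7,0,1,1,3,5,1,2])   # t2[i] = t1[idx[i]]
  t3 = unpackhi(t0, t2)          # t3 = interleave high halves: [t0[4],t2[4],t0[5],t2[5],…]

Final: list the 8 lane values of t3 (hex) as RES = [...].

t0 = [0x8a, 0x10, 0x1c, 0x1d, 0x6c, 0xe1, 0xa1, 0x15]
t1 = [0x6c, 0x8a, 0xe1, 0x10, 0xa1, 0x1c, 0x15, 0x1d]
t2 = [0x1d, 0x6c, 0x8a, 0x8a, 0x10, 0x1c, 0x8a, 0xe1]
t3 = [0x6c, 0x10, 0xe1, 0x1c, 0xa1, 0x8a, 0x15, 0xe1]

RES = [ 0x6c  0x10  0xe1  0x1c  0xa1  0x8a  0x15  0xe1 ]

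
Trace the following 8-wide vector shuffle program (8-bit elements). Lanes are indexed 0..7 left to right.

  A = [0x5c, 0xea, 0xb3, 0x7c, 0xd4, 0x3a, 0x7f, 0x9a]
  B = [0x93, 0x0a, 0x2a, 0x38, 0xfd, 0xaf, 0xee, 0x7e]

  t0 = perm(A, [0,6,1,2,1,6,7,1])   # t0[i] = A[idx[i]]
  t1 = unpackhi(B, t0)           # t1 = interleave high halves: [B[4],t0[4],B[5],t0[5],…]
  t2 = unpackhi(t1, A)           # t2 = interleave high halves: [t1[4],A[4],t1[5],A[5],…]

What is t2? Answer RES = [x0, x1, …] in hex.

t0 = [0x5c, 0x7f, 0xea, 0xb3, 0xea, 0x7f, 0x9a, 0xea]
t1 = [0xfd, 0xea, 0xaf, 0x7f, 0xee, 0x9a, 0x7e, 0xea]
t2 = [0xee, 0xd4, 0x9a, 0x3a, 0x7e, 0x7f, 0xea, 0x9a]

RES = [0xee, 0xd4, 0x9a, 0x3a, 0x7e, 0x7f, 0xea, 0x9a]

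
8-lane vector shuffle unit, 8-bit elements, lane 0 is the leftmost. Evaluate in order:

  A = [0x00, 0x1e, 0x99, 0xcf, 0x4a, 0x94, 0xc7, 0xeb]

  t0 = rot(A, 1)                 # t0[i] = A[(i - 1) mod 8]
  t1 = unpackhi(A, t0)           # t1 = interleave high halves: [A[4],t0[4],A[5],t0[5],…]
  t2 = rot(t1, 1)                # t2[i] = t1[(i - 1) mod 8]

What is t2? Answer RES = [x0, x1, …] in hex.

RES = [ 0xc7  0x4a  0xcf  0x94  0x4a  0xc7  0x94  0xeb ]

  t0: eb 00 1e 99 cf 4a 94 c7
  t1: 4a cf 94 4a c7 94 eb c7
  t2: c7 4a cf 94 4a c7 94 eb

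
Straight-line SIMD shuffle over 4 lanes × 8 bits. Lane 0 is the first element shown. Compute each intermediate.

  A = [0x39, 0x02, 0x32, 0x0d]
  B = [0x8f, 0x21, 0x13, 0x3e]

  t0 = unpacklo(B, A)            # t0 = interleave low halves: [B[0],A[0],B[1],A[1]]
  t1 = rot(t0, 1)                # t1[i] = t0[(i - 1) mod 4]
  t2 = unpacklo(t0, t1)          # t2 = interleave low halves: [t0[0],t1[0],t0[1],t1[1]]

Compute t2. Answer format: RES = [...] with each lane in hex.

RES = [0x8f, 0x02, 0x39, 0x8f]

→ t0 |8f|39|21|02|
→ t1 |02|8f|39|21|
→ t2 |8f|02|39|8f|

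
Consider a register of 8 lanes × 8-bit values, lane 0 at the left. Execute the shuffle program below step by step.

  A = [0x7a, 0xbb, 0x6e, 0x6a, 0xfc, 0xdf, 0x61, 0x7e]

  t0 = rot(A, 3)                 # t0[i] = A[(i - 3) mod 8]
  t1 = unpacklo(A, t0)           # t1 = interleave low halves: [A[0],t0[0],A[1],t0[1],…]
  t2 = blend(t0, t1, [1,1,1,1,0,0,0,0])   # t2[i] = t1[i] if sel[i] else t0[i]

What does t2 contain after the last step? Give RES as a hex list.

  t0: df 61 7e 7a bb 6e 6a fc
  t1: 7a df bb 61 6e 7e 6a 7a
  t2: 7a df bb 61 bb 6e 6a fc

RES = [ 0x7a  0xdf  0xbb  0x61  0xbb  0x6e  0x6a  0xfc ]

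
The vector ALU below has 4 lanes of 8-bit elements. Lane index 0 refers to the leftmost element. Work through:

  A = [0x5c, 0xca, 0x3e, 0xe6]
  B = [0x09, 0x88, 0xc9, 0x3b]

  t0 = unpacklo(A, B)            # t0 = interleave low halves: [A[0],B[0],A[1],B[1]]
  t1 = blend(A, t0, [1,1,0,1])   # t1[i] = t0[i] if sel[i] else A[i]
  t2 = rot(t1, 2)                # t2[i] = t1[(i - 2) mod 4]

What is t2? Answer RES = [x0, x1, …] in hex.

→ t0 |5c|09|ca|88|
→ t1 |5c|09|3e|88|
→ t2 |3e|88|5c|09|

RES = [0x3e, 0x88, 0x5c, 0x09]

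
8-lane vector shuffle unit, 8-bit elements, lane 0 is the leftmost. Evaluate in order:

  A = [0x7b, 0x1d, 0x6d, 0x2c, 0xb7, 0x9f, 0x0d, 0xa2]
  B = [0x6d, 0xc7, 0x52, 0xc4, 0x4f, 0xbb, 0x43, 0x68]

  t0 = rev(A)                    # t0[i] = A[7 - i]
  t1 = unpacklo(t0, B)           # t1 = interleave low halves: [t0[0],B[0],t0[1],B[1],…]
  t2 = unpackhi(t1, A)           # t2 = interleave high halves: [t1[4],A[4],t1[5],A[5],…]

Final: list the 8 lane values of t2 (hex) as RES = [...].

t0 = [0xa2, 0x0d, 0x9f, 0xb7, 0x2c, 0x6d, 0x1d, 0x7b]
t1 = [0xa2, 0x6d, 0x0d, 0xc7, 0x9f, 0x52, 0xb7, 0xc4]
t2 = [0x9f, 0xb7, 0x52, 0x9f, 0xb7, 0x0d, 0xc4, 0xa2]

RES = [ 0x9f  0xb7  0x52  0x9f  0xb7  0x0d  0xc4  0xa2 ]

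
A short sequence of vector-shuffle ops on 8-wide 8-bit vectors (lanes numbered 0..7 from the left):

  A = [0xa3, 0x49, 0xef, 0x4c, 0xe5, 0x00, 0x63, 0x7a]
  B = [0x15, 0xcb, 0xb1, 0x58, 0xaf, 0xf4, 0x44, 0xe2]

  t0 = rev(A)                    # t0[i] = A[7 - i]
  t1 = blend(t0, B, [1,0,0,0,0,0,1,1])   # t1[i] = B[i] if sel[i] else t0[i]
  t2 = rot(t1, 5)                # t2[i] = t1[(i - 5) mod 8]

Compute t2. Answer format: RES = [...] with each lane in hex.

RES = [0xe5, 0x4c, 0xef, 0x44, 0xe2, 0x15, 0x63, 0x00]

→ t0 |7a|63|00|e5|4c|ef|49|a3|
→ t1 |15|63|00|e5|4c|ef|44|e2|
→ t2 |e5|4c|ef|44|e2|15|63|00|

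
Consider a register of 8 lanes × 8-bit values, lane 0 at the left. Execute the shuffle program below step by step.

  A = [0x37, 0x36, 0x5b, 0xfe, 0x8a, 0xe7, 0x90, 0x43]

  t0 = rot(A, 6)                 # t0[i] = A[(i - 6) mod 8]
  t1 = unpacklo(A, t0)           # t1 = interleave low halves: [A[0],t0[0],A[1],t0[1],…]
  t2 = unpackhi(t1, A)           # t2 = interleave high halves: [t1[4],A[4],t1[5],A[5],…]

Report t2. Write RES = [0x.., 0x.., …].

RES = [ 0x5b  0x8a  0x8a  0xe7  0xfe  0x90  0xe7  0x43 ]

t0 = [0x5b, 0xfe, 0x8a, 0xe7, 0x90, 0x43, 0x37, 0x36]
t1 = [0x37, 0x5b, 0x36, 0xfe, 0x5b, 0x8a, 0xfe, 0xe7]
t2 = [0x5b, 0x8a, 0x8a, 0xe7, 0xfe, 0x90, 0xe7, 0x43]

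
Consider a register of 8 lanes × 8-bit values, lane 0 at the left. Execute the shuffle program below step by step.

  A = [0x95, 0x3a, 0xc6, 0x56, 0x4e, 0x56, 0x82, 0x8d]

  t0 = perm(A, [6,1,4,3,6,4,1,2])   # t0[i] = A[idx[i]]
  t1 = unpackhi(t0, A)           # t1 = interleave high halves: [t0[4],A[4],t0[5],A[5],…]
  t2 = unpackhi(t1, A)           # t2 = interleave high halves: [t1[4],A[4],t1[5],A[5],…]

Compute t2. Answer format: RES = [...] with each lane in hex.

RES = [0x3a, 0x4e, 0x82, 0x56, 0xc6, 0x82, 0x8d, 0x8d]

→ t0 |82|3a|4e|56|82|4e|3a|c6|
→ t1 |82|4e|4e|56|3a|82|c6|8d|
→ t2 |3a|4e|82|56|c6|82|8d|8d|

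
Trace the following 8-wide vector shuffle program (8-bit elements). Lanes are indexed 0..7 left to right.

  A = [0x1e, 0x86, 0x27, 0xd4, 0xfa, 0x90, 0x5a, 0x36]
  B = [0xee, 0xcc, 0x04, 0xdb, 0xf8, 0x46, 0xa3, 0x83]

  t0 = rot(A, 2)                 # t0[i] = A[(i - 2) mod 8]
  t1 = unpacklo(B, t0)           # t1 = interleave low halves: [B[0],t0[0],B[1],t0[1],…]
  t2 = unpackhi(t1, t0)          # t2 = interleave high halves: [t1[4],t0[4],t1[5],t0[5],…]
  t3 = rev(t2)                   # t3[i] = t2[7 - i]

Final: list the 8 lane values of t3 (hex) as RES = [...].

RES = [ 0x90  0x86  0xfa  0xdb  0xd4  0x1e  0x27  0x04 ]

  t0: 5a 36 1e 86 27 d4 fa 90
  t1: ee 5a cc 36 04 1e db 86
  t2: 04 27 1e d4 db fa 86 90
  t3: 90 86 fa db d4 1e 27 04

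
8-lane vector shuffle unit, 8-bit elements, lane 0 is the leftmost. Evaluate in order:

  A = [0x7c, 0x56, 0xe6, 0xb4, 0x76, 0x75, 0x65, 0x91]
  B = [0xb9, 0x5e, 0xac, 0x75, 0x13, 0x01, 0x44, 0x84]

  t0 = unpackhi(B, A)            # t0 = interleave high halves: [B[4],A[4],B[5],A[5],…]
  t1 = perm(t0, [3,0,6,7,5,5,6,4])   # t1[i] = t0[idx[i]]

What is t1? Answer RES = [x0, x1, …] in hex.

RES = [ 0x75  0x13  0x84  0x91  0x65  0x65  0x84  0x44 ]

  t0: 13 76 01 75 44 65 84 91
  t1: 75 13 84 91 65 65 84 44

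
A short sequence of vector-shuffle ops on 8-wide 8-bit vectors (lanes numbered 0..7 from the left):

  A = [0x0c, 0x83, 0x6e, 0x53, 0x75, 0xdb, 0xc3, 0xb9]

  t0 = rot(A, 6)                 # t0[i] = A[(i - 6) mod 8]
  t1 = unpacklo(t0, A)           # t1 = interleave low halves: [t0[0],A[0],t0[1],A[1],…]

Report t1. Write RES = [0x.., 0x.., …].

RES = [0x6e, 0x0c, 0x53, 0x83, 0x75, 0x6e, 0xdb, 0x53]

t0 = [0x6e, 0x53, 0x75, 0xdb, 0xc3, 0xb9, 0x0c, 0x83]
t1 = [0x6e, 0x0c, 0x53, 0x83, 0x75, 0x6e, 0xdb, 0x53]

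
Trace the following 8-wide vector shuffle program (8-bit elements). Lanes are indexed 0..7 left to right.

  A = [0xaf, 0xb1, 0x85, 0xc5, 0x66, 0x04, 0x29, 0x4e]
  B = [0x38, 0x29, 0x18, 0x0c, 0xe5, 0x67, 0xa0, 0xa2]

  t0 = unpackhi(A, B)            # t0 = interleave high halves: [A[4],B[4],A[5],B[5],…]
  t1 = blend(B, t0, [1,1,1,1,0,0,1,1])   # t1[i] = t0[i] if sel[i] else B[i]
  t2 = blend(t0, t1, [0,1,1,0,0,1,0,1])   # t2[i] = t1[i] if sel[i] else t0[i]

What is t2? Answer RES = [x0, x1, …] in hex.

RES = [ 0x66  0xe5  0x04  0x67  0x29  0x67  0x4e  0xa2 ]

→ t0 |66|e5|04|67|29|a0|4e|a2|
→ t1 |66|e5|04|67|e5|67|4e|a2|
→ t2 |66|e5|04|67|29|67|4e|a2|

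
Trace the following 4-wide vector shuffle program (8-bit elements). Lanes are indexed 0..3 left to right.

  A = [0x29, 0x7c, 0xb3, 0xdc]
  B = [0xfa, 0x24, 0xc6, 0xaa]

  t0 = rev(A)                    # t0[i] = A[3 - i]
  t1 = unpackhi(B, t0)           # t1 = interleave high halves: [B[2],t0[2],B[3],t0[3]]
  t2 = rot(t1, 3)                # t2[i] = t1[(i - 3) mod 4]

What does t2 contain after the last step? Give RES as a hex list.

RES = [ 0x7c  0xaa  0x29  0xc6 ]

  t0: dc b3 7c 29
  t1: c6 7c aa 29
  t2: 7c aa 29 c6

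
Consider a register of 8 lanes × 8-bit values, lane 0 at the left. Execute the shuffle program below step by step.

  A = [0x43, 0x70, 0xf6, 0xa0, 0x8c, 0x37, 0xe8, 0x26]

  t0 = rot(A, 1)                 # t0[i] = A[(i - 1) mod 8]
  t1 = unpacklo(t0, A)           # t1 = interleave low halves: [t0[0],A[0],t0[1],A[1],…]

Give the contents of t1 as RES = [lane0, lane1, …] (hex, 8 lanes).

→ t0 |26|43|70|f6|a0|8c|37|e8|
→ t1 |26|43|43|70|70|f6|f6|a0|

RES = [0x26, 0x43, 0x43, 0x70, 0x70, 0xf6, 0xf6, 0xa0]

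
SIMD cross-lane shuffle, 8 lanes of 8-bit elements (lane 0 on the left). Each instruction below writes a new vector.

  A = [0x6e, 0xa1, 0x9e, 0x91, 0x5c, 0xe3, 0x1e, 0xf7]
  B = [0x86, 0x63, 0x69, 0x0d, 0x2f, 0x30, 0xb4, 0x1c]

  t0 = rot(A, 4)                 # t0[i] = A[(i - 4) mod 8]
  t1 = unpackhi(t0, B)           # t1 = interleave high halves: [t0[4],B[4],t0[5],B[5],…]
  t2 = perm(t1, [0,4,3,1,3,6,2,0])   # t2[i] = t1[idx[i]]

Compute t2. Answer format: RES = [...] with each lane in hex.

RES = [0x6e, 0x9e, 0x30, 0x2f, 0x30, 0x91, 0xa1, 0x6e]

  t0: 5c e3 1e f7 6e a1 9e 91
  t1: 6e 2f a1 30 9e b4 91 1c
  t2: 6e 9e 30 2f 30 91 a1 6e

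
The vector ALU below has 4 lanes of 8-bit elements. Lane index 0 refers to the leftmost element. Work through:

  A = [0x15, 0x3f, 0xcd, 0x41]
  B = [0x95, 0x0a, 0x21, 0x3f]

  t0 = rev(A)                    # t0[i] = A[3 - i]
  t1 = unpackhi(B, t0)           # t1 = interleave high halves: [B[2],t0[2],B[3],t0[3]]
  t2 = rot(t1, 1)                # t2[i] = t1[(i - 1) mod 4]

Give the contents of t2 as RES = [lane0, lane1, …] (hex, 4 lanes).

RES = [0x15, 0x21, 0x3f, 0x3f]

  t0: 41 cd 3f 15
  t1: 21 3f 3f 15
  t2: 15 21 3f 3f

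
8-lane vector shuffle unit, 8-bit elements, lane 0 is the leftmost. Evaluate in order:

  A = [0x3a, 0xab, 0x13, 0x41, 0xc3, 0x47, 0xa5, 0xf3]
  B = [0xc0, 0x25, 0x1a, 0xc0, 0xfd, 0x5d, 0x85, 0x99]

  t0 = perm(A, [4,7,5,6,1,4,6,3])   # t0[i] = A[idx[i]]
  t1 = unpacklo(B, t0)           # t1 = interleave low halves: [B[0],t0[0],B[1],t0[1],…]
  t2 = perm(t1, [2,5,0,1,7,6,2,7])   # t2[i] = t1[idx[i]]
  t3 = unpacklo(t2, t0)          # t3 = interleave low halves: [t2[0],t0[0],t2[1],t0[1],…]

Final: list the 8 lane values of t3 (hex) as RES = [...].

RES = [ 0x25  0xc3  0x47  0xf3  0xc0  0x47  0xc3  0xa5 ]

t0 = [0xc3, 0xf3, 0x47, 0xa5, 0xab, 0xc3, 0xa5, 0x41]
t1 = [0xc0, 0xc3, 0x25, 0xf3, 0x1a, 0x47, 0xc0, 0xa5]
t2 = [0x25, 0x47, 0xc0, 0xc3, 0xa5, 0xc0, 0x25, 0xa5]
t3 = [0x25, 0xc3, 0x47, 0xf3, 0xc0, 0x47, 0xc3, 0xa5]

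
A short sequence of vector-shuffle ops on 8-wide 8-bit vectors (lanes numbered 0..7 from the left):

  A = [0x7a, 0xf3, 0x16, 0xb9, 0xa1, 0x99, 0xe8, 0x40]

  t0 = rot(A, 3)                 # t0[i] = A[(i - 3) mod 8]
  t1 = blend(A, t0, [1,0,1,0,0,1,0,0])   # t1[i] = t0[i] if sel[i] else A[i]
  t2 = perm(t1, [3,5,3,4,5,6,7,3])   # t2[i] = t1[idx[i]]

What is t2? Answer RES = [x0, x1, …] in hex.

t0 = [0x99, 0xe8, 0x40, 0x7a, 0xf3, 0x16, 0xb9, 0xa1]
t1 = [0x99, 0xf3, 0x40, 0xb9, 0xa1, 0x16, 0xe8, 0x40]
t2 = [0xb9, 0x16, 0xb9, 0xa1, 0x16, 0xe8, 0x40, 0xb9]

RES = [ 0xb9  0x16  0xb9  0xa1  0x16  0xe8  0x40  0xb9 ]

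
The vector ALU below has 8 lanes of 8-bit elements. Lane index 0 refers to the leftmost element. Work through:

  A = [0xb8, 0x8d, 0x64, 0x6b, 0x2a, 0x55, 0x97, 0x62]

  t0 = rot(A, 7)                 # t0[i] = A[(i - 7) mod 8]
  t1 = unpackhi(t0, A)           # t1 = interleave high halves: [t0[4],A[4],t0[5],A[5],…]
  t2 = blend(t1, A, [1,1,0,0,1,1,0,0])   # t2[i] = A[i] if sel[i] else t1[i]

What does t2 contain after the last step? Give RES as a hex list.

→ t0 |8d|64|6b|2a|55|97|62|b8|
→ t1 |55|2a|97|55|62|97|b8|62|
→ t2 |b8|8d|97|55|2a|55|b8|62|

RES = [0xb8, 0x8d, 0x97, 0x55, 0x2a, 0x55, 0xb8, 0x62]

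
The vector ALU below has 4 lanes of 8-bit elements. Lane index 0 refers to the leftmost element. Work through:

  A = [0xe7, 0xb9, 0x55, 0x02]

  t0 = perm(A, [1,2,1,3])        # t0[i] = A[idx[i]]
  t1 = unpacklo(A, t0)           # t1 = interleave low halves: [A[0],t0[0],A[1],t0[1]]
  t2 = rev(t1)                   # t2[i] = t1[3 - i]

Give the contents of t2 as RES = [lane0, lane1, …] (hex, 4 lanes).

→ t0 |b9|55|b9|02|
→ t1 |e7|b9|b9|55|
→ t2 |55|b9|b9|e7|

RES = [ 0x55  0xb9  0xb9  0xe7 ]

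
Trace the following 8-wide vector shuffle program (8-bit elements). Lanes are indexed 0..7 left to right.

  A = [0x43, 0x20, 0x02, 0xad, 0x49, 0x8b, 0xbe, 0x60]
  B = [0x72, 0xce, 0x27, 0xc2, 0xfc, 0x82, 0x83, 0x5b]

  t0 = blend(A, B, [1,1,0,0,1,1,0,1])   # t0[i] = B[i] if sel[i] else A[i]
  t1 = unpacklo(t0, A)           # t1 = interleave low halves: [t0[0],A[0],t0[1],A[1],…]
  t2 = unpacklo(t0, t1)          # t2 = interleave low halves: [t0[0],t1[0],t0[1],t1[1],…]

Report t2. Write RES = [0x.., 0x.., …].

RES = [0x72, 0x72, 0xce, 0x43, 0x02, 0xce, 0xad, 0x20]

  t0: 72 ce 02 ad fc 82 be 5b
  t1: 72 43 ce 20 02 02 ad ad
  t2: 72 72 ce 43 02 ce ad 20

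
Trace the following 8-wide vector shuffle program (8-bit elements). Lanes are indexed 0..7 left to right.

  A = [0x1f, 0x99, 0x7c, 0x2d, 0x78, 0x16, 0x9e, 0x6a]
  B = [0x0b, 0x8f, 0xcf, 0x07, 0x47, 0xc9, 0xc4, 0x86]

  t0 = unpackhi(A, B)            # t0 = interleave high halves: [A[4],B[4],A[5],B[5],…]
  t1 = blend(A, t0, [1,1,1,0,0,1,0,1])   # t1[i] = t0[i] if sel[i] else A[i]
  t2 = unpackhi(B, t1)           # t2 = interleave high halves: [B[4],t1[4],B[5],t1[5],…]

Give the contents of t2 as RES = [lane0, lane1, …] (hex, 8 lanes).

t0 = [0x78, 0x47, 0x16, 0xc9, 0x9e, 0xc4, 0x6a, 0x86]
t1 = [0x78, 0x47, 0x16, 0x2d, 0x78, 0xc4, 0x9e, 0x86]
t2 = [0x47, 0x78, 0xc9, 0xc4, 0xc4, 0x9e, 0x86, 0x86]

RES = [0x47, 0x78, 0xc9, 0xc4, 0xc4, 0x9e, 0x86, 0x86]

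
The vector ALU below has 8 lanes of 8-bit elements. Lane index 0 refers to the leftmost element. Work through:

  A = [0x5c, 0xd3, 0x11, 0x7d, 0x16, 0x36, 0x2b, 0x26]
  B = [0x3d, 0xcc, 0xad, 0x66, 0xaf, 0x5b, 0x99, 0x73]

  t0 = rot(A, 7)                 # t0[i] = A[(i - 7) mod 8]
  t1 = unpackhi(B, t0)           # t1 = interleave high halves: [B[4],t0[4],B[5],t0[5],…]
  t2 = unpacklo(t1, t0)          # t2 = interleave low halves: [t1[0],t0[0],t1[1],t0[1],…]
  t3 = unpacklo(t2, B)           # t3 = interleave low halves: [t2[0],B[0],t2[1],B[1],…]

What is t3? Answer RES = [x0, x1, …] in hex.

→ t0 |d3|11|7d|16|36|2b|26|5c|
→ t1 |af|36|5b|2b|99|26|73|5c|
→ t2 |af|d3|36|11|5b|7d|2b|16|
→ t3 |af|3d|d3|cc|36|ad|11|66|

RES = [0xaf, 0x3d, 0xd3, 0xcc, 0x36, 0xad, 0x11, 0x66]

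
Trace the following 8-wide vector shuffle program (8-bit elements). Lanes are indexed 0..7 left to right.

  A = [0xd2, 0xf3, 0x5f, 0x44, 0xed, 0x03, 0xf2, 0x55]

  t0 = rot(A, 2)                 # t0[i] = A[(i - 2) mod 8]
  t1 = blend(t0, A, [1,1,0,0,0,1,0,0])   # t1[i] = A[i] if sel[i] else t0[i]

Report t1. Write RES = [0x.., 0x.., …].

→ t0 |f2|55|d2|f3|5f|44|ed|03|
→ t1 |d2|f3|d2|f3|5f|03|ed|03|

RES = [ 0xd2  0xf3  0xd2  0xf3  0x5f  0x03  0xed  0x03 ]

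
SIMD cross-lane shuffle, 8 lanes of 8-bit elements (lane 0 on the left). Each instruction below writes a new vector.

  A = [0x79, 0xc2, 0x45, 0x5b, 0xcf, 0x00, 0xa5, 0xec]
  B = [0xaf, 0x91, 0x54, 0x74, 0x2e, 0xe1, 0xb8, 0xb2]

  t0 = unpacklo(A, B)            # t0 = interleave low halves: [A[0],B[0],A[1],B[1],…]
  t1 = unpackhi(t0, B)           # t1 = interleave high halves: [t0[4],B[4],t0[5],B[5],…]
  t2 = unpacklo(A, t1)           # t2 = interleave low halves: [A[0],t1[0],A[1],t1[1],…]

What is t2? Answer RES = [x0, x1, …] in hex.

RES = [ 0x79  0x45  0xc2  0x2e  0x45  0x54  0x5b  0xe1 ]

  t0: 79 af c2 91 45 54 5b 74
  t1: 45 2e 54 e1 5b b8 74 b2
  t2: 79 45 c2 2e 45 54 5b e1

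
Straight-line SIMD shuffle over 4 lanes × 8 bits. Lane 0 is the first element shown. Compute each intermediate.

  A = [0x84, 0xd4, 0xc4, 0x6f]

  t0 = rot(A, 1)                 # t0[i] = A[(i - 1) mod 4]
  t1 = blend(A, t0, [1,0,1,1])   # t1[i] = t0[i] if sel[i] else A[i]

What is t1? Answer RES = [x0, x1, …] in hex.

  t0: 6f 84 d4 c4
  t1: 6f d4 d4 c4

RES = [ 0x6f  0xd4  0xd4  0xc4 ]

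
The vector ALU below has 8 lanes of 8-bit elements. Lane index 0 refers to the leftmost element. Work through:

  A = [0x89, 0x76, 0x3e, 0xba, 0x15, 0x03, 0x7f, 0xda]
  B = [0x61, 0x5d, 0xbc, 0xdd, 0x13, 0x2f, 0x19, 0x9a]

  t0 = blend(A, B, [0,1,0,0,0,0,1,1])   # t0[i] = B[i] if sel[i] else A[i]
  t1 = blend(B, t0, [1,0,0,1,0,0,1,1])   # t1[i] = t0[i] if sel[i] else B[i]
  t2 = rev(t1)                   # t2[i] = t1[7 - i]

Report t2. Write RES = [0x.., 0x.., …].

t0 = [0x89, 0x5d, 0x3e, 0xba, 0x15, 0x03, 0x19, 0x9a]
t1 = [0x89, 0x5d, 0xbc, 0xba, 0x13, 0x2f, 0x19, 0x9a]
t2 = [0x9a, 0x19, 0x2f, 0x13, 0xba, 0xbc, 0x5d, 0x89]

RES = [ 0x9a  0x19  0x2f  0x13  0xba  0xbc  0x5d  0x89 ]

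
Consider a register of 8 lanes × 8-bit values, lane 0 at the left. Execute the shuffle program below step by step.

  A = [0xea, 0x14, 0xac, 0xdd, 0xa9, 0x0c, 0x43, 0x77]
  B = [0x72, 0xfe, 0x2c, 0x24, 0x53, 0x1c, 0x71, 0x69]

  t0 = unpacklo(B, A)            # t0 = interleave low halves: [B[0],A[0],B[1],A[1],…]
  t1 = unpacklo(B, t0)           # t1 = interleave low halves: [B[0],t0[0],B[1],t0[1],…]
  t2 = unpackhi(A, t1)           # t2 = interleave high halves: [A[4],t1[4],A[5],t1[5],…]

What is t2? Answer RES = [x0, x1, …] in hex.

  t0: 72 ea fe 14 2c ac 24 dd
  t1: 72 72 fe ea 2c fe 24 14
  t2: a9 2c 0c fe 43 24 77 14

RES = [ 0xa9  0x2c  0x0c  0xfe  0x43  0x24  0x77  0x14 ]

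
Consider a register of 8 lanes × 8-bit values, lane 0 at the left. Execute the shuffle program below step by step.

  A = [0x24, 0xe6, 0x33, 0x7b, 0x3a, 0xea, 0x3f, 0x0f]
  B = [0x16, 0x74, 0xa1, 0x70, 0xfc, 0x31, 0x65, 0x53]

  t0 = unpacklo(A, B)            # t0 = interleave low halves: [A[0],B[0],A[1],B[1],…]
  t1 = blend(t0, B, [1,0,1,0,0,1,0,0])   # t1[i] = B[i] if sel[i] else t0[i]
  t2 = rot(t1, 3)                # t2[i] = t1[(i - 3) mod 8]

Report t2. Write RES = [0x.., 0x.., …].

  t0: 24 16 e6 74 33 a1 7b 70
  t1: 16 16 a1 74 33 31 7b 70
  t2: 31 7b 70 16 16 a1 74 33

RES = [0x31, 0x7b, 0x70, 0x16, 0x16, 0xa1, 0x74, 0x33]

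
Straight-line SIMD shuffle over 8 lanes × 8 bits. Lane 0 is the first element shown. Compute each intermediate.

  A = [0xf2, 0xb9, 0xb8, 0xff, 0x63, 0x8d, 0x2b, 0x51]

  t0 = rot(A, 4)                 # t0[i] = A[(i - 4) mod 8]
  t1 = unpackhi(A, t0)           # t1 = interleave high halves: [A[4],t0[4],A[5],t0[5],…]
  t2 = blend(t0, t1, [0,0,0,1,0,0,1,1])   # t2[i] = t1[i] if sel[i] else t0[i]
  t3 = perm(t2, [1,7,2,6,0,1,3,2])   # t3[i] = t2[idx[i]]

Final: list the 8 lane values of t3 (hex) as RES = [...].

RES = [0x8d, 0xff, 0x2b, 0x51, 0x63, 0x8d, 0xb9, 0x2b]

  t0: 63 8d 2b 51 f2 b9 b8 ff
  t1: 63 f2 8d b9 2b b8 51 ff
  t2: 63 8d 2b b9 f2 b9 51 ff
  t3: 8d ff 2b 51 63 8d b9 2b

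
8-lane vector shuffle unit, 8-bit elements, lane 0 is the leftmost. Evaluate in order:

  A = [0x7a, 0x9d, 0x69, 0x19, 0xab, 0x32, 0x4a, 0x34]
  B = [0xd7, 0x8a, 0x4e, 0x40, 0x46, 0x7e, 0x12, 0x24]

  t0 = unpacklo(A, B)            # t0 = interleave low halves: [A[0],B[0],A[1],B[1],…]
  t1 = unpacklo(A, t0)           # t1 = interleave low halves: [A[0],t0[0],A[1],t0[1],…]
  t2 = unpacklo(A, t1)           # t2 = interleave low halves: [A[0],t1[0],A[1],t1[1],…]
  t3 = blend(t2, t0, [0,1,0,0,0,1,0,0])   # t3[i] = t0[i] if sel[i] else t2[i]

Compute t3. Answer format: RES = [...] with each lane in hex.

t0 = [0x7a, 0xd7, 0x9d, 0x8a, 0x69, 0x4e, 0x19, 0x40]
t1 = [0x7a, 0x7a, 0x9d, 0xd7, 0x69, 0x9d, 0x19, 0x8a]
t2 = [0x7a, 0x7a, 0x9d, 0x7a, 0x69, 0x9d, 0x19, 0xd7]
t3 = [0x7a, 0xd7, 0x9d, 0x7a, 0x69, 0x4e, 0x19, 0xd7]

RES = [ 0x7a  0xd7  0x9d  0x7a  0x69  0x4e  0x19  0xd7 ]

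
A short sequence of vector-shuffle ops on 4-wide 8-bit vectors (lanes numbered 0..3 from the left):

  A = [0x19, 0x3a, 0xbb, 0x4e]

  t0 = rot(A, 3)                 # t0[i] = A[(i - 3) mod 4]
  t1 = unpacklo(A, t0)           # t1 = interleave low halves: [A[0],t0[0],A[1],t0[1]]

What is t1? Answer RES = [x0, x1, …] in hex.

  t0: 3a bb 4e 19
  t1: 19 3a 3a bb

RES = [0x19, 0x3a, 0x3a, 0xbb]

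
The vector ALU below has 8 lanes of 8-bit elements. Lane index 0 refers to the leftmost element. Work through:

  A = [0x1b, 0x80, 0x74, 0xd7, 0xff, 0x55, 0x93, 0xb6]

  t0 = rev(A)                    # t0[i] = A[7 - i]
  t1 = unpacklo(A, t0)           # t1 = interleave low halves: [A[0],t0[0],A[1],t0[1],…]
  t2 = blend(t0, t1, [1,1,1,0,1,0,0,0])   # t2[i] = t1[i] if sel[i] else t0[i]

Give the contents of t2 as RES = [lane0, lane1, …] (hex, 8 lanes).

RES = [0x1b, 0xb6, 0x80, 0xff, 0x74, 0x74, 0x80, 0x1b]

t0 = [0xb6, 0x93, 0x55, 0xff, 0xd7, 0x74, 0x80, 0x1b]
t1 = [0x1b, 0xb6, 0x80, 0x93, 0x74, 0x55, 0xd7, 0xff]
t2 = [0x1b, 0xb6, 0x80, 0xff, 0x74, 0x74, 0x80, 0x1b]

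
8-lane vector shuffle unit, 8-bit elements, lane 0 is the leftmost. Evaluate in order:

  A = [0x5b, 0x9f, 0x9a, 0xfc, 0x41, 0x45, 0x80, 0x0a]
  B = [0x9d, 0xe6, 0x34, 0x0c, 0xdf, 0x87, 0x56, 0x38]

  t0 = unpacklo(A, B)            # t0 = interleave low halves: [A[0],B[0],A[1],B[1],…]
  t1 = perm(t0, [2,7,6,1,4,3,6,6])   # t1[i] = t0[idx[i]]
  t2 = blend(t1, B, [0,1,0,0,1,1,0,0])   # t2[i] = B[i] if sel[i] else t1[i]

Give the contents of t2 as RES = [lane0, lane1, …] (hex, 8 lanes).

  t0: 5b 9d 9f e6 9a 34 fc 0c
  t1: 9f 0c fc 9d 9a e6 fc fc
  t2: 9f e6 fc 9d df 87 fc fc

RES = [ 0x9f  0xe6  0xfc  0x9d  0xdf  0x87  0xfc  0xfc ]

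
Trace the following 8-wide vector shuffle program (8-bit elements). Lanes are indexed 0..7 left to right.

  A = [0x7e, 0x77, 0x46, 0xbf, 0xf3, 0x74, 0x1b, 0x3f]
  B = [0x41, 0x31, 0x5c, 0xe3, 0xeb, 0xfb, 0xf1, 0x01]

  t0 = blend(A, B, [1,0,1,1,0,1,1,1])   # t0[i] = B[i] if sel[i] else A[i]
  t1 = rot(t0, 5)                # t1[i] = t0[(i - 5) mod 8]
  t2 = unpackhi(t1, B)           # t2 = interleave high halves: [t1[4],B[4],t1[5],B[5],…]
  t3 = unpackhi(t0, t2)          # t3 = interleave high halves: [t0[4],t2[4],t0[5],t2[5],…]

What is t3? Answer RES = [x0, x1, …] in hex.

RES = [ 0xf3  0x77  0xfb  0xf1  0xf1  0x5c  0x01  0x01 ]

  t0: 41 77 5c e3 f3 fb f1 01
  t1: e3 f3 fb f1 01 41 77 5c
  t2: 01 eb 41 fb 77 f1 5c 01
  t3: f3 77 fb f1 f1 5c 01 01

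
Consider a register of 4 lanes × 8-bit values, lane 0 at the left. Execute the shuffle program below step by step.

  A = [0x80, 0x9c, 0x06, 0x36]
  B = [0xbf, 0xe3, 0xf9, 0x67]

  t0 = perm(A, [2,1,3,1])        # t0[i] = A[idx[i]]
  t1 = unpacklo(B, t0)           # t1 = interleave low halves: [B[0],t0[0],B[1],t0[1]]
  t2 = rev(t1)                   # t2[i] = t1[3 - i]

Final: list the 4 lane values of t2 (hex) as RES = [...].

  t0: 06 9c 36 9c
  t1: bf 06 e3 9c
  t2: 9c e3 06 bf

RES = [ 0x9c  0xe3  0x06  0xbf ]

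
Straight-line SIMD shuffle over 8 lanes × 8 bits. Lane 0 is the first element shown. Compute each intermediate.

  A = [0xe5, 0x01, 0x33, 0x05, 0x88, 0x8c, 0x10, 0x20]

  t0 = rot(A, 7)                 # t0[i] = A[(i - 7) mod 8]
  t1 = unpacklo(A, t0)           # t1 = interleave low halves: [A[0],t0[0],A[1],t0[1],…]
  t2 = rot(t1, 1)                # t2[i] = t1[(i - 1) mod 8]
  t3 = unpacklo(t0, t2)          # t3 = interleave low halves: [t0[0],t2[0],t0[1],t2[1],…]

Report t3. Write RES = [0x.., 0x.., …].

→ t0 |01|33|05|88|8c|10|20|e5|
→ t1 |e5|01|01|33|33|05|05|88|
→ t2 |88|e5|01|01|33|33|05|05|
→ t3 |01|88|33|e5|05|01|88|01|

RES = [0x01, 0x88, 0x33, 0xe5, 0x05, 0x01, 0x88, 0x01]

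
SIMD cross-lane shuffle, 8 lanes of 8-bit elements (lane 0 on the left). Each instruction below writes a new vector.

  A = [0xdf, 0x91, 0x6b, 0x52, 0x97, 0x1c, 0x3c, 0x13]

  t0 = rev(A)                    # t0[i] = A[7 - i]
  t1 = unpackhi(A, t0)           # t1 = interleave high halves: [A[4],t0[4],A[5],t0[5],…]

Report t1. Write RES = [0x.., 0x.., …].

  t0: 13 3c 1c 97 52 6b 91 df
  t1: 97 52 1c 6b 3c 91 13 df

RES = [0x97, 0x52, 0x1c, 0x6b, 0x3c, 0x91, 0x13, 0xdf]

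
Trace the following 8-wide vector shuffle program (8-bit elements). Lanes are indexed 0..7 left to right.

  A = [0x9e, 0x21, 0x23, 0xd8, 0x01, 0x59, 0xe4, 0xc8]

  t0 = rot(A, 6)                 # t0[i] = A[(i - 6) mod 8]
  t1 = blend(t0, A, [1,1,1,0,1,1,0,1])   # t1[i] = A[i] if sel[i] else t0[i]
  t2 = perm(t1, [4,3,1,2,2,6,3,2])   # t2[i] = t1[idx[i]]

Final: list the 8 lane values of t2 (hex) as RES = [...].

RES = [ 0x01  0x59  0x21  0x23  0x23  0x9e  0x59  0x23 ]

  t0: 23 d8 01 59 e4 c8 9e 21
  t1: 9e 21 23 59 01 59 9e c8
  t2: 01 59 21 23 23 9e 59 23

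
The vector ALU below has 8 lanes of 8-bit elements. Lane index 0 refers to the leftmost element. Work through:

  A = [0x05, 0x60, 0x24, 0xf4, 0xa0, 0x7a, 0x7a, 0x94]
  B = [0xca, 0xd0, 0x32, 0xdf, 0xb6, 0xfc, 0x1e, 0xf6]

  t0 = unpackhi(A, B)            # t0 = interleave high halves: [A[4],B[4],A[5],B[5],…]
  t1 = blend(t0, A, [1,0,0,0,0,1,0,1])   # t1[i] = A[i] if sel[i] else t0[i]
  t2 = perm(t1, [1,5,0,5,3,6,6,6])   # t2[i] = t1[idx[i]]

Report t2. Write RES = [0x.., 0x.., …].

→ t0 |a0|b6|7a|fc|7a|1e|94|f6|
→ t1 |05|b6|7a|fc|7a|7a|94|94|
→ t2 |b6|7a|05|7a|fc|94|94|94|

RES = [0xb6, 0x7a, 0x05, 0x7a, 0xfc, 0x94, 0x94, 0x94]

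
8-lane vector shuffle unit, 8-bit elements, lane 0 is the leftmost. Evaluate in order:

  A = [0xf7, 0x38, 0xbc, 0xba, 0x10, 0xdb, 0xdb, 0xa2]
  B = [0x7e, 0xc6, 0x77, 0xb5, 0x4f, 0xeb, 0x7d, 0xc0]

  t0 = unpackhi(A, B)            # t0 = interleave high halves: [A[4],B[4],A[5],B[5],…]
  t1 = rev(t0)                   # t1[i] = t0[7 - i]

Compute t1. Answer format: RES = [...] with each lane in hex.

RES = [ 0xc0  0xa2  0x7d  0xdb  0xeb  0xdb  0x4f  0x10 ]

→ t0 |10|4f|db|eb|db|7d|a2|c0|
→ t1 |c0|a2|7d|db|eb|db|4f|10|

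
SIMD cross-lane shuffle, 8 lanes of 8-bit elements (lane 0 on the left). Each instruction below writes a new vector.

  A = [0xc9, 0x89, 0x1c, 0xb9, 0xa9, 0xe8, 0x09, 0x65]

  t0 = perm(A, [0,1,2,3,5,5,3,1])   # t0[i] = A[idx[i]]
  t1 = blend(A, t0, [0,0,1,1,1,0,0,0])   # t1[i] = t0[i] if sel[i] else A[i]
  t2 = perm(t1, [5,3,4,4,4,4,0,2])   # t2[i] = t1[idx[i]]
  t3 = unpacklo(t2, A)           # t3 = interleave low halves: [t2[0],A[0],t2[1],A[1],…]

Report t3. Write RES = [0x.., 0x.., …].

RES = [0xe8, 0xc9, 0xb9, 0x89, 0xe8, 0x1c, 0xe8, 0xb9]

  t0: c9 89 1c b9 e8 e8 b9 89
  t1: c9 89 1c b9 e8 e8 09 65
  t2: e8 b9 e8 e8 e8 e8 c9 1c
  t3: e8 c9 b9 89 e8 1c e8 b9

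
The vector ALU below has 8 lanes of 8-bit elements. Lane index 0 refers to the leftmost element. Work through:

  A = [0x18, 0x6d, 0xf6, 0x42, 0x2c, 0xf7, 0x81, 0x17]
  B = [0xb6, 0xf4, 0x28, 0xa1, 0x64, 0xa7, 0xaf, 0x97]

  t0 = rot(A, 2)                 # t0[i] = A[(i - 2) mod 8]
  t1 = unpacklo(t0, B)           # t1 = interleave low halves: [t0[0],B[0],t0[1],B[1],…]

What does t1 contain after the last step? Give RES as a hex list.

RES = [ 0x81  0xb6  0x17  0xf4  0x18  0x28  0x6d  0xa1 ]

→ t0 |81|17|18|6d|f6|42|2c|f7|
→ t1 |81|b6|17|f4|18|28|6d|a1|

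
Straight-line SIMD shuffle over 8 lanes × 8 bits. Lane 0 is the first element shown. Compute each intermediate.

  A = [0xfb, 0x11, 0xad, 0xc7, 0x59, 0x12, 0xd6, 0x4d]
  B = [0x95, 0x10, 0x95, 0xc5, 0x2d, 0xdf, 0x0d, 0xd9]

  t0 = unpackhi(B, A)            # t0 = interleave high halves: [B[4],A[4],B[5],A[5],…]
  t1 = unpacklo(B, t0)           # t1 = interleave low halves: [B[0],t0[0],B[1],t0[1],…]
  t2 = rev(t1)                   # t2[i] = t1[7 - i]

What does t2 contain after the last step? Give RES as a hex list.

  t0: 2d 59 df 12 0d d6 d9 4d
  t1: 95 2d 10 59 95 df c5 12
  t2: 12 c5 df 95 59 10 2d 95

RES = [ 0x12  0xc5  0xdf  0x95  0x59  0x10  0x2d  0x95 ]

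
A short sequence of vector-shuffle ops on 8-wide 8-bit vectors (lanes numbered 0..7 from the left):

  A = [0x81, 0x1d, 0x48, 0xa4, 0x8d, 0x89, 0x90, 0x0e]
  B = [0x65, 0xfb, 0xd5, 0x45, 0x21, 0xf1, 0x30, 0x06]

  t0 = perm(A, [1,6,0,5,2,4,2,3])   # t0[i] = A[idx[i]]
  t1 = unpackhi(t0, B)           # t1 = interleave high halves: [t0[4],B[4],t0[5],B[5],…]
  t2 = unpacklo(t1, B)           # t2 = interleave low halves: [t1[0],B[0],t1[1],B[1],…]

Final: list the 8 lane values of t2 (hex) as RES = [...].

RES = [ 0x48  0x65  0x21  0xfb  0x8d  0xd5  0xf1  0x45 ]

t0 = [0x1d, 0x90, 0x81, 0x89, 0x48, 0x8d, 0x48, 0xa4]
t1 = [0x48, 0x21, 0x8d, 0xf1, 0x48, 0x30, 0xa4, 0x06]
t2 = [0x48, 0x65, 0x21, 0xfb, 0x8d, 0xd5, 0xf1, 0x45]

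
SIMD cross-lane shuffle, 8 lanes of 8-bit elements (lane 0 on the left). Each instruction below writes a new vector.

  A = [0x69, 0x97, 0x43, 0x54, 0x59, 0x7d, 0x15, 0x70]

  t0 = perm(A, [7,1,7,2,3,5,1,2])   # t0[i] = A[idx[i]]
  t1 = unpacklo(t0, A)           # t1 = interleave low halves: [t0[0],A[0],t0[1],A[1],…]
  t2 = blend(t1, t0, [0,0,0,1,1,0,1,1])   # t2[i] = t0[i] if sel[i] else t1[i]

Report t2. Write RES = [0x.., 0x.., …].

RES = [0x70, 0x69, 0x97, 0x43, 0x54, 0x43, 0x97, 0x43]

  t0: 70 97 70 43 54 7d 97 43
  t1: 70 69 97 97 70 43 43 54
  t2: 70 69 97 43 54 43 97 43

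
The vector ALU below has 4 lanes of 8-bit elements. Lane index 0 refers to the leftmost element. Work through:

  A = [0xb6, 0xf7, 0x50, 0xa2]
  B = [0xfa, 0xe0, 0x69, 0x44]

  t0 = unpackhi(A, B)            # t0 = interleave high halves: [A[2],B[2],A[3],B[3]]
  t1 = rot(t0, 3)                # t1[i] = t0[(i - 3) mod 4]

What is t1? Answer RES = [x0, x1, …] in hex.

t0 = [0x50, 0x69, 0xa2, 0x44]
t1 = [0x69, 0xa2, 0x44, 0x50]

RES = [0x69, 0xa2, 0x44, 0x50]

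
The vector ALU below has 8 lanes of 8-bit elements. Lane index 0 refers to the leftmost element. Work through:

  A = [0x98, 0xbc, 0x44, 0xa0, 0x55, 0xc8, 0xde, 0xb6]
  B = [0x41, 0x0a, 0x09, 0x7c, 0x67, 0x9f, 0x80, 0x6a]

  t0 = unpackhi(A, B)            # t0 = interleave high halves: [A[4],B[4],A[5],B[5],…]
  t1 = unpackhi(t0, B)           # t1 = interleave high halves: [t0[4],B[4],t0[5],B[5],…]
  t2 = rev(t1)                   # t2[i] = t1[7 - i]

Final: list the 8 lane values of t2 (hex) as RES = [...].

RES = [0x6a, 0x6a, 0x80, 0xb6, 0x9f, 0x80, 0x67, 0xde]

→ t0 |55|67|c8|9f|de|80|b6|6a|
→ t1 |de|67|80|9f|b6|80|6a|6a|
→ t2 |6a|6a|80|b6|9f|80|67|de|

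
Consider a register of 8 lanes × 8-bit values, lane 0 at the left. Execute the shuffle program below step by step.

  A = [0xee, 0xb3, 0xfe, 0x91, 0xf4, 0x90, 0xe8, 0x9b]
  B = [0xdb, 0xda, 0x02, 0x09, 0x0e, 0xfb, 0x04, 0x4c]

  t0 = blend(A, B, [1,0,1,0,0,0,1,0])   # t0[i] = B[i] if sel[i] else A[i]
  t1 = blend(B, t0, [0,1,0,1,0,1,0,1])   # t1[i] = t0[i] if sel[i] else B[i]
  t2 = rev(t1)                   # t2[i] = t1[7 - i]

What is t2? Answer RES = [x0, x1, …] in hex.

RES = [ 0x9b  0x04  0x90  0x0e  0x91  0x02  0xb3  0xdb ]

t0 = [0xdb, 0xb3, 0x02, 0x91, 0xf4, 0x90, 0x04, 0x9b]
t1 = [0xdb, 0xb3, 0x02, 0x91, 0x0e, 0x90, 0x04, 0x9b]
t2 = [0x9b, 0x04, 0x90, 0x0e, 0x91, 0x02, 0xb3, 0xdb]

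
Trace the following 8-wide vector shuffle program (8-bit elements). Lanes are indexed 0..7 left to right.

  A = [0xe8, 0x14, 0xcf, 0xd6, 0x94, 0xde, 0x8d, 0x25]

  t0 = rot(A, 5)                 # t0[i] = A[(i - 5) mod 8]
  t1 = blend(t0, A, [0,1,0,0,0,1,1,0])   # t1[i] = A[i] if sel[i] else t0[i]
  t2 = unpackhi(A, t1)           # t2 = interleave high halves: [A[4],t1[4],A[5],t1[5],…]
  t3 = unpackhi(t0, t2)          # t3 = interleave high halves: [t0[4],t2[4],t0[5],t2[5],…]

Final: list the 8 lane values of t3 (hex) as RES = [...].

  t0: d6 94 de 8d 25 e8 14 cf
  t1: d6 14 de 8d 25 de 8d cf
  t2: 94 25 de de 8d 8d 25 cf
  t3: 25 8d e8 8d 14 25 cf cf

RES = [ 0x25  0x8d  0xe8  0x8d  0x14  0x25  0xcf  0xcf ]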